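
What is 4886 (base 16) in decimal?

Expand by place value (powers of 16):
4886 = 4 × 16^3 + 8 × 16^2 + 8 × 16^1 + 6 × 16^0
= 4 × 4096 + 8 × 256 + 8 × 16 + 6 × 1
= 16384 + 2048 + 128 + 6
= 18566



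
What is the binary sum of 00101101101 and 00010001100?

Add column by column from the right: bit + bit + carry-in; write the sum mod 2, carry 1 when the sum is 2 or 3.
carry:  00000011000
        00101101101
+       00010001100
-------------------
       000111111001
(the carry out of the leftmost column, 0, becomes the leading bit)
Decimal check:
  00101101101 = 256 + 64 + 32 + 8 + 4 + 1 = 365
  00010001100 = 128 + 8 + 4 = 140
  365 + 140 = 505, and 000111111001 = 256 + 128 + 64 + 32 + 16 + 8 + 1 = 505 ✓



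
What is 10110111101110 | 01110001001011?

OR: 1 when either bit is 1
  10110111101110
| 01110001001011
----------------
  11110111101111
Decimal: 11758 | 7243 = 15855



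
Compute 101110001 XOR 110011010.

XOR: 1 when bits differ
  101110001
^ 110011010
-----------
  011101011
Decimal: 369 ^ 410 = 235



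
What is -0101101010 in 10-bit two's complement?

Original: 0101101010
Step 1 - Invert all bits: 1010010101
Step 2 - Add 1: 1010010110
Verification: 0101101010 + 1010010110 = 10000000000; discarding the end carry (carry out of the top bit) leaves the 10-bit value 0000000000, as required for x + (-x)



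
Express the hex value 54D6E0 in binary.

Convert each hex digit to 4 bits:
  5 = 0101
  4 = 0100
  D = 1101
  6 = 0110
  E = 1110
  0 = 0000
Concatenate: 010101001101011011100000



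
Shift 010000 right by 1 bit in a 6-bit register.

Original: 010000 (decimal 16)
Shift right by 1 position
Drop the 1 low bit; fill with zero on the left
Result: 001000 (decimal 8)
Equivalent: 16 >> 1 = 16 ÷ 2^1 = 8



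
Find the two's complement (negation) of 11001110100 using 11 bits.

Original (sign bit 1, negative): 11001110100
Step 1 - Invert all bits: 00110001011
Step 2 - Add 1: 00110001100
Verification: 11001110100 + 00110001100 = 100000000000; discarding the end carry (carry out of the top bit) leaves the 11-bit value 00000000000, as required for x + (-x)



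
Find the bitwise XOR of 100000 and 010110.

XOR: 1 when bits differ
  100000
^ 010110
--------
  110110
Decimal: 32 ^ 22 = 54



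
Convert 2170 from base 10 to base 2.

Using repeated division by 2:
2170 ÷ 2 = 1085 remainder 0
1085 ÷ 2 = 542 remainder 1
542 ÷ 2 = 271 remainder 0
271 ÷ 2 = 135 remainder 1
135 ÷ 2 = 67 remainder 1
67 ÷ 2 = 33 remainder 1
33 ÷ 2 = 16 remainder 1
16 ÷ 2 = 8 remainder 0
8 ÷ 2 = 4 remainder 0
4 ÷ 2 = 2 remainder 0
2 ÷ 2 = 1 remainder 0
1 ÷ 2 = 0 remainder 1
Reading remainders bottom to top: 100001111010



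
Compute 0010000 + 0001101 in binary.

Add column by column from the right: bit + bit + carry-in; write the sum mod 2, carry 1 when the sum is 2 or 3.
carry:  0000000
        0010000
+       0001101
---------------
       00011101
(the carry out of the leftmost column, 0, becomes the leading bit)
Decimal check:
  0010000 = 16
  0001101 = 8 + 4 + 1 = 13
  16 + 13 = 29, and 00011101 = 16 + 8 + 4 + 1 = 29 ✓



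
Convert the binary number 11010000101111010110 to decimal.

Sum of powers of 2 for each 1-bit:
2^1 + 2^2 + 2^4 + 2^6 + 2^7 + 2^8 + 2^9 + 2^11 + 2^16 + 2^18 + 2^19
= 2 + 4 + 16 + 64 + 128 + 256 + 512 + 2048 + 65536 + 262144 + 524288
= 854998



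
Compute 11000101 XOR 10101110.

XOR: 1 when bits differ
  11000101
^ 10101110
----------
  01101011
Decimal: 197 ^ 174 = 107



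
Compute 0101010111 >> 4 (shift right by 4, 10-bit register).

Original: 0101010111 (decimal 343)
Shift right by 4 positions
Drop the 4 low bits; fill with zeros on the left
Result: 0000010101 (decimal 21)
Equivalent: 343 >> 4 = 343 ÷ 2^4 = 21



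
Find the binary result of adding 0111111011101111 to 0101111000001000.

Add column by column from the right: bit + bit + carry-in; write the sum mod 2, carry 1 when the sum is 2 or 3.
carry:  1111110000010000
        0111111011101111
+       0101111000001000
------------------------
       01101110011110111
(the carry out of the leftmost column, 0, becomes the leading bit)
Decimal check:
  0111111011101111 = 16384 + 8192 + 4096 + 2048 + 1024 + 512 + 128 + 64 + 32 + 8 + 4 + 2 + 1 = 32495
  0101111000001000 = 16384 + 4096 + 2048 + 1024 + 512 + 8 = 24072
  32495 + 24072 = 56567, and 01101110011110111 = 32768 + 16384 + 4096 + 2048 + 1024 + 128 + 64 + 32 + 16 + 4 + 2 + 1 = 56567 ✓



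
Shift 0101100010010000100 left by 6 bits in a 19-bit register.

Original: 0101100010010000100 (decimal 181380)
Shift left by 6 positions
Append 6 zeros on the right and drop the 6 high bits that overflow the 19-bit width
Result: 0010010000100000000 (decimal 73984)
Equivalent: 181380 << 6 = 181380 × 2^6 = 11608320, truncated to 19 bits = 73984



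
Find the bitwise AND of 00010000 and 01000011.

AND: 1 only when both bits are 1
  00010000
& 01000011
----------
  00000000
Decimal: 16 & 67 = 0



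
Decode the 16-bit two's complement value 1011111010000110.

Binary: 1011111010000110
Sign bit: 1 (negative)
Invert: 0100000101111001
Add 1:  0100000101111010
Magnitude: 0100000101111010 = 16384 + 256 + 64 + 32 + 16 + 8 + 2 = 16762
Value: -16762



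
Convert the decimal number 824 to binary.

Using repeated division by 2:
824 ÷ 2 = 412 remainder 0
412 ÷ 2 = 206 remainder 0
206 ÷ 2 = 103 remainder 0
103 ÷ 2 = 51 remainder 1
51 ÷ 2 = 25 remainder 1
25 ÷ 2 = 12 remainder 1
12 ÷ 2 = 6 remainder 0
6 ÷ 2 = 3 remainder 0
3 ÷ 2 = 1 remainder 1
1 ÷ 2 = 0 remainder 1
Reading remainders bottom to top: 1100111000



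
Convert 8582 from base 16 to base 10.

Expand by place value (powers of 16):
8582 = 8 × 16^3 + 5 × 16^2 + 8 × 16^1 + 2 × 16^0
= 8 × 4096 + 5 × 256 + 8 × 16 + 2 × 1
= 32768 + 1280 + 128 + 2
= 34178



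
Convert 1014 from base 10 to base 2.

Using repeated division by 2:
1014 ÷ 2 = 507 remainder 0
507 ÷ 2 = 253 remainder 1
253 ÷ 2 = 126 remainder 1
126 ÷ 2 = 63 remainder 0
63 ÷ 2 = 31 remainder 1
31 ÷ 2 = 15 remainder 1
15 ÷ 2 = 7 remainder 1
7 ÷ 2 = 3 remainder 1
3 ÷ 2 = 1 remainder 1
1 ÷ 2 = 0 remainder 1
Reading remainders bottom to top: 1111110110



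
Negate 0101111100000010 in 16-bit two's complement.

Original: 0101111100000010
Step 1 - Invert all bits: 1010000011111101
Step 2 - Add 1: 1010000011111110
Verification: 0101111100000010 + 1010000011111110 = 10000000000000000; discarding the end carry (carry out of the top bit) leaves the 16-bit value 0000000000000000, as required for x + (-x)



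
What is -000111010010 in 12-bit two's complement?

Original: 000111010010
Step 1 - Invert all bits: 111000101101
Step 2 - Add 1: 111000101110
Verification: 000111010010 + 111000101110 = 1000000000000; discarding the end carry (carry out of the top bit) leaves the 12-bit value 000000000000, as required for x + (-x)



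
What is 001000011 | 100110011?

OR: 1 when either bit is 1
  001000011
| 100110011
-----------
  101110011
Decimal: 67 | 307 = 371



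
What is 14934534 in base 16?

Using repeated division by 16 (digits 10–15 are A–F):
14934534 ÷ 16 = 933408 remainder 6
933408 ÷ 16 = 58338 remainder 0
58338 ÷ 16 = 3646 remainder 2
3646 ÷ 16 = 227 remainder 14 (E)
227 ÷ 16 = 14 remainder 3
14 ÷ 16 = 0 remainder 14 (E)
Reading remainders bottom to top: E3E206



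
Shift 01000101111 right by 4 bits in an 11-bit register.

Original: 01000101111 (decimal 559)
Shift right by 4 positions
Drop the 4 low bits; fill with zeros on the left
Result: 00000100010 (decimal 34)
Equivalent: 559 >> 4 = 559 ÷ 2^4 = 34



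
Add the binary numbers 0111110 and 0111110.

Add column by column from the right: bit + bit + carry-in; write the sum mod 2, carry 1 when the sum is 2 or 3.
carry:  1111100
        0111110
+       0111110
---------------
       01111100
(the carry out of the leftmost column, 0, becomes the leading bit)
Decimal check:
  0111110 = 32 + 16 + 8 + 4 + 2 = 62
  0111110 = 32 + 16 + 8 + 4 + 2 = 62
  62 + 62 = 124, and 01111100 = 64 + 32 + 16 + 8 + 4 = 124 ✓



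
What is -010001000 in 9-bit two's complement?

Original: 010001000
Step 1 - Invert all bits: 101110111
Step 2 - Add 1: 101111000
Verification: 010001000 + 101111000 = 1000000000; discarding the end carry (carry out of the top bit) leaves the 9-bit value 000000000, as required for x + (-x)



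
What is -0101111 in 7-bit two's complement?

Original: 0101111
Step 1 - Invert all bits: 1010000
Step 2 - Add 1: 1010001
Verification: 0101111 + 1010001 = 10000000; discarding the end carry (carry out of the top bit) leaves the 7-bit value 0000000, as required for x + (-x)



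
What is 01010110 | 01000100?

OR: 1 when either bit is 1
  01010110
| 01000100
----------
  01010110
Decimal: 86 | 68 = 86



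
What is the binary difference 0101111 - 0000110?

Method 1 - Direct subtraction (column by column from the right: bit − bit − borrow-in; if negative, add 2 and borrow 1 from the next column):
borrow: 0000000
        0101111
-       0000110
---------------
        0101001

Method 2 - Add two's complement:
Two's complement of 0000110: invert → 1111001, add 1 → 1111010
  0101111
+ 1111010
---------
 10101001  (end carry out of the top bit = 1)
Discarding the end carry: 0101001
Decimal check:
  0101111 = 32 + 8 + 4 + 2 + 1 = 47
  0000110 = 4 + 2 = 6
  47 - 6 = 41, and 0101001 = 32 + 8 + 1 = 41 ✓



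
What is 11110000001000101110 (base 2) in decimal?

Sum of powers of 2 for each 1-bit:
2^1 + 2^2 + 2^3 + 2^5 + 2^9 + 2^16 + 2^17 + 2^18 + 2^19
= 2 + 4 + 8 + 32 + 512 + 65536 + 131072 + 262144 + 524288
= 983598



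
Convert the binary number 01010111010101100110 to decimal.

Sum of powers of 2 for each 1-bit:
2^1 + 2^2 + 2^5 + 2^6 + 2^8 + 2^10 + 2^12 + 2^13 + 2^14 + 2^16 + 2^18
= 2 + 4 + 32 + 64 + 256 + 1024 + 4096 + 8192 + 16384 + 65536 + 262144
= 357734



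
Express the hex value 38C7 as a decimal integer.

Expand by place value (powers of 16):
Digit values: C = 12
38C7 = 3 × 16^3 + 8 × 16^2 + 12 × 16^1 + 7 × 16^0
= 3 × 4096 + 8 × 256 + 12 × 16 + 7 × 1
= 12288 + 2048 + 192 + 7
= 14535



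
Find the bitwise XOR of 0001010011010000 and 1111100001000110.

XOR: 1 when bits differ
  0001010011010000
^ 1111100001000110
------------------
  1110110010010110
Decimal: 5328 ^ 63558 = 60566



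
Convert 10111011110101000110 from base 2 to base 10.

Sum of powers of 2 for each 1-bit:
2^1 + 2^2 + 2^6 + 2^8 + 2^10 + 2^11 + 2^12 + 2^13 + 2^15 + 2^16 + 2^17 + 2^19
= 2 + 4 + 64 + 256 + 1024 + 2048 + 4096 + 8192 + 32768 + 65536 + 131072 + 524288
= 769350



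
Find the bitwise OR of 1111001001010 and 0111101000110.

OR: 1 when either bit is 1
  1111001001010
| 0111101000110
---------------
  1111101001110
Decimal: 7754 | 3910 = 8014



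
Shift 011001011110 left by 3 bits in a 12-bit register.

Original: 011001011110 (decimal 1630)
Shift left by 3 positions
Append 3 zeros on the right and drop the 3 high bits that overflow the 12-bit width
Result: 001011110000 (decimal 752)
Equivalent: 1630 << 3 = 1630 × 2^3 = 13040, truncated to 12 bits = 752



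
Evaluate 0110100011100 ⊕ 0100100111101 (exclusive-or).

XOR: 1 when bits differ
  0110100011100
^ 0100100111101
---------------
  0010000100001
Decimal: 3356 ^ 2365 = 1057



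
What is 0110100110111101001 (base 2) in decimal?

Sum of powers of 2 for each 1-bit:
2^0 + 2^3 + 2^5 + 2^6 + 2^7 + 2^8 + 2^10 + 2^11 + 2^14 + 2^16 + 2^17
= 1 + 8 + 32 + 64 + 128 + 256 + 1024 + 2048 + 16384 + 65536 + 131072
= 216553



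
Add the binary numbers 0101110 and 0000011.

Add column by column from the right: bit + bit + carry-in; write the sum mod 2, carry 1 when the sum is 2 or 3.
carry:  0011100
        0101110
+       0000011
---------------
       00110001
(the carry out of the leftmost column, 0, becomes the leading bit)
Decimal check:
  0101110 = 32 + 8 + 4 + 2 = 46
  0000011 = 2 + 1 = 3
  46 + 3 = 49, and 00110001 = 32 + 16 + 1 = 49 ✓



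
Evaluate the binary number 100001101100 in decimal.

Sum of powers of 2 for each 1-bit:
2^2 + 2^3 + 2^5 + 2^6 + 2^11
= 4 + 8 + 32 + 64 + 2048
= 2156



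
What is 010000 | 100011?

OR: 1 when either bit is 1
  010000
| 100011
--------
  110011
Decimal: 16 | 35 = 51



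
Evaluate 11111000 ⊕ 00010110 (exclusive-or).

XOR: 1 when bits differ
  11111000
^ 00010110
----------
  11101110
Decimal: 248 ^ 22 = 238



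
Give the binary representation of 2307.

Using repeated division by 2:
2307 ÷ 2 = 1153 remainder 1
1153 ÷ 2 = 576 remainder 1
576 ÷ 2 = 288 remainder 0
288 ÷ 2 = 144 remainder 0
144 ÷ 2 = 72 remainder 0
72 ÷ 2 = 36 remainder 0
36 ÷ 2 = 18 remainder 0
18 ÷ 2 = 9 remainder 0
9 ÷ 2 = 4 remainder 1
4 ÷ 2 = 2 remainder 0
2 ÷ 2 = 1 remainder 0
1 ÷ 2 = 0 remainder 1
Reading remainders bottom to top: 100100000011



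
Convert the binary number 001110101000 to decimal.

Sum of powers of 2 for each 1-bit:
2^3 + 2^5 + 2^7 + 2^8 + 2^9
= 8 + 32 + 128 + 256 + 512
= 936



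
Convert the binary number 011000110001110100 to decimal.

Sum of powers of 2 for each 1-bit:
2^2 + 2^4 + 2^5 + 2^6 + 2^10 + 2^11 + 2^15 + 2^16
= 4 + 16 + 32 + 64 + 1024 + 2048 + 32768 + 65536
= 101492



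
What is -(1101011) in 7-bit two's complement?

Original (sign bit 1, negative): 1101011
Step 1 - Invert all bits: 0010100
Step 2 - Add 1: 0010101
Verification: 1101011 + 0010101 = 10000000; discarding the end carry (carry out of the top bit) leaves the 7-bit value 0000000, as required for x + (-x)



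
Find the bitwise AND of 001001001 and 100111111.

AND: 1 only when both bits are 1
  001001001
& 100111111
-----------
  000001001
Decimal: 73 & 319 = 9



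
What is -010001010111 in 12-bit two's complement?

Original: 010001010111
Step 1 - Invert all bits: 101110101000
Step 2 - Add 1: 101110101001
Verification: 010001010111 + 101110101001 = 1000000000000; discarding the end carry (carry out of the top bit) leaves the 12-bit value 000000000000, as required for x + (-x)



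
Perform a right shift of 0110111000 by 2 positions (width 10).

Original: 0110111000 (decimal 440)
Shift right by 2 positions
Drop the 2 low bits; fill with zeros on the left
Result: 0001101110 (decimal 110)
Equivalent: 440 >> 2 = 440 ÷ 2^2 = 110



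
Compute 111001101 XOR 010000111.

XOR: 1 when bits differ
  111001101
^ 010000111
-----------
  101001010
Decimal: 461 ^ 135 = 330



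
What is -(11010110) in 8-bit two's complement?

Original (sign bit 1, negative): 11010110
Step 1 - Invert all bits: 00101001
Step 2 - Add 1: 00101010
Verification: 11010110 + 00101010 = 100000000; discarding the end carry (carry out of the top bit) leaves the 8-bit value 00000000, as required for x + (-x)



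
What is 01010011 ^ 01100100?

XOR: 1 when bits differ
  01010011
^ 01100100
----------
  00110111
Decimal: 83 ^ 100 = 55



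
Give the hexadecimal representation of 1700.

Using repeated division by 16 (digits 10–15 are A–F):
1700 ÷ 16 = 106 remainder 4
106 ÷ 16 = 6 remainder 10 (A)
6 ÷ 16 = 0 remainder 6
Reading remainders bottom to top: 6A4



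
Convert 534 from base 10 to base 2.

Using repeated division by 2:
534 ÷ 2 = 267 remainder 0
267 ÷ 2 = 133 remainder 1
133 ÷ 2 = 66 remainder 1
66 ÷ 2 = 33 remainder 0
33 ÷ 2 = 16 remainder 1
16 ÷ 2 = 8 remainder 0
8 ÷ 2 = 4 remainder 0
4 ÷ 2 = 2 remainder 0
2 ÷ 2 = 1 remainder 0
1 ÷ 2 = 0 remainder 1
Reading remainders bottom to top: 1000010110



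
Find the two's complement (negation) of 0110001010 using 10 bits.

Original: 0110001010
Step 1 - Invert all bits: 1001110101
Step 2 - Add 1: 1001110110
Verification: 0110001010 + 1001110110 = 10000000000; discarding the end carry (carry out of the top bit) leaves the 10-bit value 0000000000, as required for x + (-x)



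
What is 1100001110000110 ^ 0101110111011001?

XOR: 1 when bits differ
  1100001110000110
^ 0101110111011001
------------------
  1001111001011111
Decimal: 50054 ^ 24025 = 40543



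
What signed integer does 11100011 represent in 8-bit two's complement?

Binary: 11100011
Sign bit: 1 (negative)
Invert: 00011100
Add 1:  00011101
Magnitude: 00011101 = 16 + 8 + 4 + 1 = 29
Value: -29



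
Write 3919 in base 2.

Using repeated division by 2:
3919 ÷ 2 = 1959 remainder 1
1959 ÷ 2 = 979 remainder 1
979 ÷ 2 = 489 remainder 1
489 ÷ 2 = 244 remainder 1
244 ÷ 2 = 122 remainder 0
122 ÷ 2 = 61 remainder 0
61 ÷ 2 = 30 remainder 1
30 ÷ 2 = 15 remainder 0
15 ÷ 2 = 7 remainder 1
7 ÷ 2 = 3 remainder 1
3 ÷ 2 = 1 remainder 1
1 ÷ 2 = 0 remainder 1
Reading remainders bottom to top: 111101001111



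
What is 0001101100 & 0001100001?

AND: 1 only when both bits are 1
  0001101100
& 0001100001
------------
  0001100000
Decimal: 108 & 97 = 96



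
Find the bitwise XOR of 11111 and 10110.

XOR: 1 when bits differ
  11111
^ 10110
-------
  01001
Decimal: 31 ^ 22 = 9



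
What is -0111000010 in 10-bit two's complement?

Original: 0111000010
Step 1 - Invert all bits: 1000111101
Step 2 - Add 1: 1000111110
Verification: 0111000010 + 1000111110 = 10000000000; discarding the end carry (carry out of the top bit) leaves the 10-bit value 0000000000, as required for x + (-x)



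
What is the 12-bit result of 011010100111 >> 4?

Original: 011010100111 (decimal 1703)
Shift right by 4 positions
Drop the 4 low bits; fill with zeros on the left
Result: 000001101010 (decimal 106)
Equivalent: 1703 >> 4 = 1703 ÷ 2^4 = 106



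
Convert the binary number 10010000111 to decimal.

Sum of powers of 2 for each 1-bit:
2^0 + 2^1 + 2^2 + 2^7 + 2^10
= 1 + 2 + 4 + 128 + 1024
= 1159



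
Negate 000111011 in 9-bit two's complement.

Original: 000111011
Step 1 - Invert all bits: 111000100
Step 2 - Add 1: 111000101
Verification: 000111011 + 111000101 = 1000000000; discarding the end carry (carry out of the top bit) leaves the 9-bit value 000000000, as required for x + (-x)



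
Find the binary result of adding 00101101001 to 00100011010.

Add column by column from the right: bit + bit + carry-in; write the sum mod 2, carry 1 when the sum is 2 or 3.
carry:  01011110000
        00101101001
+       00100011010
-------------------
       001010000011
(the carry out of the leftmost column, 0, becomes the leading bit)
Decimal check:
  00101101001 = 256 + 64 + 32 + 8 + 1 = 361
  00100011010 = 256 + 16 + 8 + 2 = 282
  361 + 282 = 643, and 001010000011 = 512 + 128 + 2 + 1 = 643 ✓



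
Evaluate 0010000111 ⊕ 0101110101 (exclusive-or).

XOR: 1 when bits differ
  0010000111
^ 0101110101
------------
  0111110010
Decimal: 135 ^ 373 = 498



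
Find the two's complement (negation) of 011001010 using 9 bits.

Original: 011001010
Step 1 - Invert all bits: 100110101
Step 2 - Add 1: 100110110
Verification: 011001010 + 100110110 = 1000000000; discarding the end carry (carry out of the top bit) leaves the 9-bit value 000000000, as required for x + (-x)



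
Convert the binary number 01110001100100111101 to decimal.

Sum of powers of 2 for each 1-bit:
2^0 + 2^2 + 2^3 + 2^4 + 2^5 + 2^8 + 2^11 + 2^12 + 2^16 + 2^17 + 2^18
= 1 + 4 + 8 + 16 + 32 + 256 + 2048 + 4096 + 65536 + 131072 + 262144
= 465213



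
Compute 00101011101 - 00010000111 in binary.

Method 1 - Direct subtraction (column by column from the right: bit − bit − borrow-in; if negative, add 2 and borrow 1 from the next column):
borrow: 00100001100
        00101011101
-       00010000111
-------------------
        00011010110

Method 2 - Add two's complement:
Two's complement of 00010000111: invert → 11101111000, add 1 → 11101111001
  00101011101
+ 11101111001
-------------
 100011010110  (end carry out of the top bit = 1)
Discarding the end carry: 00011010110
Decimal check:
  00101011101 = 256 + 64 + 16 + 8 + 4 + 1 = 349
  00010000111 = 128 + 4 + 2 + 1 = 135
  349 - 135 = 214, and 00011010110 = 128 + 64 + 16 + 4 + 2 = 214 ✓



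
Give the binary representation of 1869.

Using repeated division by 2:
1869 ÷ 2 = 934 remainder 1
934 ÷ 2 = 467 remainder 0
467 ÷ 2 = 233 remainder 1
233 ÷ 2 = 116 remainder 1
116 ÷ 2 = 58 remainder 0
58 ÷ 2 = 29 remainder 0
29 ÷ 2 = 14 remainder 1
14 ÷ 2 = 7 remainder 0
7 ÷ 2 = 3 remainder 1
3 ÷ 2 = 1 remainder 1
1 ÷ 2 = 0 remainder 1
Reading remainders bottom to top: 11101001101



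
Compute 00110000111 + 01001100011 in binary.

Add column by column from the right: bit + bit + carry-in; write the sum mod 2, carry 1 when the sum is 2 or 3.
carry:  00000001110
        00110000111
+       01001100011
-------------------
       001111101010
(the carry out of the leftmost column, 0, becomes the leading bit)
Decimal check:
  00110000111 = 256 + 128 + 4 + 2 + 1 = 391
  01001100011 = 512 + 64 + 32 + 2 + 1 = 611
  391 + 611 = 1002, and 001111101010 = 512 + 256 + 128 + 64 + 32 + 8 + 2 = 1002 ✓



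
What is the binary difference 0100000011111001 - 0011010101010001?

Method 1 - Direct subtraction (column by column from the right: bit − bit − borrow-in; if negative, add 2 and borrow 1 from the next column):
borrow: 0111111000000000
        0100000011111001
-       0011010101010001
------------------------
        0000101110101000

Method 2 - Add two's complement:
Two's complement of 0011010101010001: invert → 1100101010101110, add 1 → 1100101010101111
  0100000011111001
+ 1100101010101111
------------------
 10000101110101000  (end carry out of the top bit = 1)
Discarding the end carry: 0000101110101000
Decimal check:
  0100000011111001 = 16384 + 128 + 64 + 32 + 16 + 8 + 1 = 16633
  0011010101010001 = 8192 + 4096 + 1024 + 256 + 64 + 16 + 1 = 13649
  16633 - 13649 = 2984, and 0000101110101000 = 2048 + 512 + 256 + 128 + 32 + 8 = 2984 ✓



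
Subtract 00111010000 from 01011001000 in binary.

Method 1 - Direct subtraction (column by column from the right: bit − bit − borrow-in; if negative, add 2 and borrow 1 from the next column):
borrow: 01111100000
        01011001000
-       00111010000
-------------------
        00011111000

Method 2 - Add two's complement:
Two's complement of 00111010000: invert → 11000101111, add 1 → 11000110000
  01011001000
+ 11000110000
-------------
 100011111000  (end carry out of the top bit = 1)
Discarding the end carry: 00011111000
Decimal check:
  01011001000 = 512 + 128 + 64 + 8 = 712
  00111010000 = 256 + 128 + 64 + 16 = 464
  712 - 464 = 248, and 00011111000 = 128 + 64 + 32 + 16 + 8 = 248 ✓



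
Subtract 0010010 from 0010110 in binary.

Method 1 - Direct subtraction (column by column from the right: bit − bit − borrow-in; if negative, add 2 and borrow 1 from the next column):
borrow: 0000000
        0010110
-       0010010
---------------
        0000100

Method 2 - Add two's complement:
Two's complement of 0010010: invert → 1101101, add 1 → 1101110
  0010110
+ 1101110
---------
 10000100  (end carry out of the top bit = 1)
Discarding the end carry: 0000100
Decimal check:
  0010110 = 16 + 4 + 2 = 22
  0010010 = 16 + 2 = 18
  22 - 18 = 4, and 0000100 = 4 ✓



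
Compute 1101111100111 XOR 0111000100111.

XOR: 1 when bits differ
  1101111100111
^ 0111000100111
---------------
  1010111000000
Decimal: 7143 ^ 3623 = 5568



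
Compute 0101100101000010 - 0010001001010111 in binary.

Method 1 - Direct subtraction (column by column from the right: bit − bit − borrow-in; if negative, add 2 and borrow 1 from the next column):
borrow: 0100110111111110
        0101100101000010
-       0010001001010111
------------------------
        0011011011101011

Method 2 - Add two's complement:
Two's complement of 0010001001010111: invert → 1101110110101000, add 1 → 1101110110101001
  0101100101000010
+ 1101110110101001
------------------
 10011011011101011  (end carry out of the top bit = 1)
Discarding the end carry: 0011011011101011
Decimal check:
  0101100101000010 = 16384 + 4096 + 2048 + 256 + 64 + 2 = 22850
  0010001001010111 = 8192 + 512 + 64 + 16 + 4 + 2 + 1 = 8791
  22850 - 8791 = 14059, and 0011011011101011 = 8192 + 4096 + 1024 + 512 + 128 + 64 + 32 + 8 + 2 + 1 = 14059 ✓



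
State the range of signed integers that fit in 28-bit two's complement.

For 28-bit two's complement:
Minimum: -2^27 = -134217728
Maximum: 2^27 - 1 = 134217727



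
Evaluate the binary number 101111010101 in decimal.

Sum of powers of 2 for each 1-bit:
2^0 + 2^2 + 2^4 + 2^6 + 2^7 + 2^8 + 2^9 + 2^11
= 1 + 4 + 16 + 64 + 128 + 256 + 512 + 2048
= 3029



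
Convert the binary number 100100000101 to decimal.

Sum of powers of 2 for each 1-bit:
2^0 + 2^2 + 2^8 + 2^11
= 1 + 4 + 256 + 2048
= 2309



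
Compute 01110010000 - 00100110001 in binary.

Method 1 - Direct subtraction (column by column from the right: bit − bit − borrow-in; if negative, add 2 and borrow 1 from the next column):
borrow: 00011111110
        01110010000
-       00100110001
-------------------
        01001011111

Method 2 - Add two's complement:
Two's complement of 00100110001: invert → 11011001110, add 1 → 11011001111
  01110010000
+ 11011001111
-------------
 101001011111  (end carry out of the top bit = 1)
Discarding the end carry: 01001011111
Decimal check:
  01110010000 = 512 + 256 + 128 + 16 = 912
  00100110001 = 256 + 32 + 16 + 1 = 305
  912 - 305 = 607, and 01001011111 = 512 + 64 + 16 + 8 + 4 + 2 + 1 = 607 ✓



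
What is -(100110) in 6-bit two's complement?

Original (sign bit 1, negative): 100110
Step 1 - Invert all bits: 011001
Step 2 - Add 1: 011010
Verification: 100110 + 011010 = 1000000; discarding the end carry (carry out of the top bit) leaves the 6-bit value 000000, as required for x + (-x)



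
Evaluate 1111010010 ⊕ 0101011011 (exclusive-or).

XOR: 1 when bits differ
  1111010010
^ 0101011011
------------
  1010001001
Decimal: 978 ^ 347 = 649



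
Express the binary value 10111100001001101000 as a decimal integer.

Sum of powers of 2 for each 1-bit:
2^3 + 2^5 + 2^6 + 2^9 + 2^14 + 2^15 + 2^16 + 2^17 + 2^19
= 8 + 32 + 64 + 512 + 16384 + 32768 + 65536 + 131072 + 524288
= 770664



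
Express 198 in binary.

Using repeated division by 2:
198 ÷ 2 = 99 remainder 0
99 ÷ 2 = 49 remainder 1
49 ÷ 2 = 24 remainder 1
24 ÷ 2 = 12 remainder 0
12 ÷ 2 = 6 remainder 0
6 ÷ 2 = 3 remainder 0
3 ÷ 2 = 1 remainder 1
1 ÷ 2 = 0 remainder 1
Reading remainders bottom to top: 11000110



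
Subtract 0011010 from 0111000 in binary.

Method 1 - Direct subtraction (column by column from the right: bit − bit − borrow-in; if negative, add 2 and borrow 1 from the next column):
borrow: 0111100
        0111000
-       0011010
---------------
        0011110

Method 2 - Add two's complement:
Two's complement of 0011010: invert → 1100101, add 1 → 1100110
  0111000
+ 1100110
---------
 10011110  (end carry out of the top bit = 1)
Discarding the end carry: 0011110
Decimal check:
  0111000 = 32 + 16 + 8 = 56
  0011010 = 16 + 8 + 2 = 26
  56 - 26 = 30, and 0011110 = 16 + 8 + 4 + 2 = 30 ✓



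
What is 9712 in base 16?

Using repeated division by 16 (digits 10–15 are A–F):
9712 ÷ 16 = 607 remainder 0
607 ÷ 16 = 37 remainder 15 (F)
37 ÷ 16 = 2 remainder 5
2 ÷ 16 = 0 remainder 2
Reading remainders bottom to top: 25F0



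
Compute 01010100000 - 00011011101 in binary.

Method 1 - Direct subtraction (column by column from the right: bit − bit − borrow-in; if negative, add 2 and borrow 1 from the next column):
borrow: 01110111110
        01010100000
-       00011011101
-------------------
        00111000011

Method 2 - Add two's complement:
Two's complement of 00011011101: invert → 11100100010, add 1 → 11100100011
  01010100000
+ 11100100011
-------------
 100111000011  (end carry out of the top bit = 1)
Discarding the end carry: 00111000011
Decimal check:
  01010100000 = 512 + 128 + 32 = 672
  00011011101 = 128 + 64 + 16 + 8 + 4 + 1 = 221
  672 - 221 = 451, and 00111000011 = 256 + 128 + 64 + 2 + 1 = 451 ✓



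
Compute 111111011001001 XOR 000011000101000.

XOR: 1 when bits differ
  111111011001001
^ 000011000101000
-----------------
  111100011100001
Decimal: 32457 ^ 1576 = 30945



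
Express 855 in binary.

Using repeated division by 2:
855 ÷ 2 = 427 remainder 1
427 ÷ 2 = 213 remainder 1
213 ÷ 2 = 106 remainder 1
106 ÷ 2 = 53 remainder 0
53 ÷ 2 = 26 remainder 1
26 ÷ 2 = 13 remainder 0
13 ÷ 2 = 6 remainder 1
6 ÷ 2 = 3 remainder 0
3 ÷ 2 = 1 remainder 1
1 ÷ 2 = 0 remainder 1
Reading remainders bottom to top: 1101010111



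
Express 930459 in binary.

Using repeated division by 2:
930459 ÷ 2 = 465229 remainder 1
465229 ÷ 2 = 232614 remainder 1
232614 ÷ 2 = 116307 remainder 0
116307 ÷ 2 = 58153 remainder 1
58153 ÷ 2 = 29076 remainder 1
29076 ÷ 2 = 14538 remainder 0
14538 ÷ 2 = 7269 remainder 0
7269 ÷ 2 = 3634 remainder 1
3634 ÷ 2 = 1817 remainder 0
1817 ÷ 2 = 908 remainder 1
908 ÷ 2 = 454 remainder 0
454 ÷ 2 = 227 remainder 0
227 ÷ 2 = 113 remainder 1
113 ÷ 2 = 56 remainder 1
56 ÷ 2 = 28 remainder 0
28 ÷ 2 = 14 remainder 0
14 ÷ 2 = 7 remainder 0
7 ÷ 2 = 3 remainder 1
3 ÷ 2 = 1 remainder 1
1 ÷ 2 = 0 remainder 1
Reading remainders bottom to top: 11100011001010011011



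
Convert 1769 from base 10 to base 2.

Using repeated division by 2:
1769 ÷ 2 = 884 remainder 1
884 ÷ 2 = 442 remainder 0
442 ÷ 2 = 221 remainder 0
221 ÷ 2 = 110 remainder 1
110 ÷ 2 = 55 remainder 0
55 ÷ 2 = 27 remainder 1
27 ÷ 2 = 13 remainder 1
13 ÷ 2 = 6 remainder 1
6 ÷ 2 = 3 remainder 0
3 ÷ 2 = 1 remainder 1
1 ÷ 2 = 0 remainder 1
Reading remainders bottom to top: 11011101001



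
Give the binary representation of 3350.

Using repeated division by 2:
3350 ÷ 2 = 1675 remainder 0
1675 ÷ 2 = 837 remainder 1
837 ÷ 2 = 418 remainder 1
418 ÷ 2 = 209 remainder 0
209 ÷ 2 = 104 remainder 1
104 ÷ 2 = 52 remainder 0
52 ÷ 2 = 26 remainder 0
26 ÷ 2 = 13 remainder 0
13 ÷ 2 = 6 remainder 1
6 ÷ 2 = 3 remainder 0
3 ÷ 2 = 1 remainder 1
1 ÷ 2 = 0 remainder 1
Reading remainders bottom to top: 110100010110



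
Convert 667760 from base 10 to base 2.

Using repeated division by 2:
667760 ÷ 2 = 333880 remainder 0
333880 ÷ 2 = 166940 remainder 0
166940 ÷ 2 = 83470 remainder 0
83470 ÷ 2 = 41735 remainder 0
41735 ÷ 2 = 20867 remainder 1
20867 ÷ 2 = 10433 remainder 1
10433 ÷ 2 = 5216 remainder 1
5216 ÷ 2 = 2608 remainder 0
2608 ÷ 2 = 1304 remainder 0
1304 ÷ 2 = 652 remainder 0
652 ÷ 2 = 326 remainder 0
326 ÷ 2 = 163 remainder 0
163 ÷ 2 = 81 remainder 1
81 ÷ 2 = 40 remainder 1
40 ÷ 2 = 20 remainder 0
20 ÷ 2 = 10 remainder 0
10 ÷ 2 = 5 remainder 0
5 ÷ 2 = 2 remainder 1
2 ÷ 2 = 1 remainder 0
1 ÷ 2 = 0 remainder 1
Reading remainders bottom to top: 10100011000001110000



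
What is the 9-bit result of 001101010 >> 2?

Original: 001101010 (decimal 106)
Shift right by 2 positions
Drop the 2 low bits; fill with zeros on the left
Result: 000011010 (decimal 26)
Equivalent: 106 >> 2 = 106 ÷ 2^2 = 26



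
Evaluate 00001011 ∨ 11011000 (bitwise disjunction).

OR: 1 when either bit is 1
  00001011
| 11011000
----------
  11011011
Decimal: 11 | 216 = 219



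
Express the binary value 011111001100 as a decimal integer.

Sum of powers of 2 for each 1-bit:
2^2 + 2^3 + 2^6 + 2^7 + 2^8 + 2^9 + 2^10
= 4 + 8 + 64 + 128 + 256 + 512 + 1024
= 1996



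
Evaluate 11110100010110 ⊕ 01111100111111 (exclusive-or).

XOR: 1 when bits differ
  11110100010110
^ 01111100111111
----------------
  10001000101001
Decimal: 15638 ^ 7999 = 8745



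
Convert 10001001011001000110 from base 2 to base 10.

Sum of powers of 2 for each 1-bit:
2^1 + 2^2 + 2^6 + 2^9 + 2^10 + 2^12 + 2^15 + 2^19
= 2 + 4 + 64 + 512 + 1024 + 4096 + 32768 + 524288
= 562758



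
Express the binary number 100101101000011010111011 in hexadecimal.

Group into 4-bit nibbles from right:
  1001 = 9
  0110 = 6
  1000 = 8
  0110 = 6
  1011 = B
  1011 = B
Result: 9686BB



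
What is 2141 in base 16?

Using repeated division by 16 (digits 10–15 are A–F):
2141 ÷ 16 = 133 remainder 13 (D)
133 ÷ 16 = 8 remainder 5
8 ÷ 16 = 0 remainder 8
Reading remainders bottom to top: 85D



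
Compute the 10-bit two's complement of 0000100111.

Original: 0000100111
Step 1 - Invert all bits: 1111011000
Step 2 - Add 1: 1111011001
Verification: 0000100111 + 1111011001 = 10000000000; discarding the end carry (carry out of the top bit) leaves the 10-bit value 0000000000, as required for x + (-x)



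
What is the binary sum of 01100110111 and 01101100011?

Add column by column from the right: bit + bit + carry-in; write the sum mod 2, carry 1 when the sum is 2 or 3.
carry:  11011001110
        01100110111
+       01101100011
-------------------
       011010011010
(the carry out of the leftmost column, 0, becomes the leading bit)
Decimal check:
  01100110111 = 512 + 256 + 32 + 16 + 4 + 2 + 1 = 823
  01101100011 = 512 + 256 + 64 + 32 + 2 + 1 = 867
  823 + 867 = 1690, and 011010011010 = 1024 + 512 + 128 + 16 + 8 + 2 = 1690 ✓



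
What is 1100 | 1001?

OR: 1 when either bit is 1
  1100
| 1001
------
  1101
Decimal: 12 | 9 = 13



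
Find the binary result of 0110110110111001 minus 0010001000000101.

Method 1 - Direct subtraction (column by column from the right: bit − bit − borrow-in; if negative, add 2 and borrow 1 from the next column):
borrow: 0000010000001000
        0110110110111001
-       0010001000000101
------------------------
        0100101110110100

Method 2 - Add two's complement:
Two's complement of 0010001000000101: invert → 1101110111111010, add 1 → 1101110111111011
  0110110110111001
+ 1101110111111011
------------------
 10100101110110100  (end carry out of the top bit = 1)
Discarding the end carry: 0100101110110100
Decimal check:
  0110110110111001 = 16384 + 8192 + 2048 + 1024 + 256 + 128 + 32 + 16 + 8 + 1 = 28089
  0010001000000101 = 8192 + 512 + 4 + 1 = 8709
  28089 - 8709 = 19380, and 0100101110110100 = 16384 + 2048 + 512 + 256 + 128 + 32 + 16 + 4 = 19380 ✓



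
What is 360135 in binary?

Using repeated division by 2:
360135 ÷ 2 = 180067 remainder 1
180067 ÷ 2 = 90033 remainder 1
90033 ÷ 2 = 45016 remainder 1
45016 ÷ 2 = 22508 remainder 0
22508 ÷ 2 = 11254 remainder 0
11254 ÷ 2 = 5627 remainder 0
5627 ÷ 2 = 2813 remainder 1
2813 ÷ 2 = 1406 remainder 1
1406 ÷ 2 = 703 remainder 0
703 ÷ 2 = 351 remainder 1
351 ÷ 2 = 175 remainder 1
175 ÷ 2 = 87 remainder 1
87 ÷ 2 = 43 remainder 1
43 ÷ 2 = 21 remainder 1
21 ÷ 2 = 10 remainder 1
10 ÷ 2 = 5 remainder 0
5 ÷ 2 = 2 remainder 1
2 ÷ 2 = 1 remainder 0
1 ÷ 2 = 0 remainder 1
Reading remainders bottom to top: 1010111111011000111



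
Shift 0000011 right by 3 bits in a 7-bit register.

Original: 0000011 (decimal 3)
Shift right by 3 positions
Drop the 3 low bits; fill with zeros on the left
Result: 0000000 (decimal 0)
Equivalent: 3 >> 3 = 3 ÷ 2^3 = 0



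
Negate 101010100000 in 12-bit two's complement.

Original (sign bit 1, negative): 101010100000
Step 1 - Invert all bits: 010101011111
Step 2 - Add 1: 010101100000
Verification: 101010100000 + 010101100000 = 1000000000000; discarding the end carry (carry out of the top bit) leaves the 12-bit value 000000000000, as required for x + (-x)



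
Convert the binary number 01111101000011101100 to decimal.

Sum of powers of 2 for each 1-bit:
2^2 + 2^3 + 2^5 + 2^6 + 2^7 + 2^12 + 2^14 + 2^15 + 2^16 + 2^17 + 2^18
= 4 + 8 + 32 + 64 + 128 + 4096 + 16384 + 32768 + 65536 + 131072 + 262144
= 512236



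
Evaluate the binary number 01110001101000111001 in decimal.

Sum of powers of 2 for each 1-bit:
2^0 + 2^3 + 2^4 + 2^5 + 2^9 + 2^11 + 2^12 + 2^16 + 2^17 + 2^18
= 1 + 8 + 16 + 32 + 512 + 2048 + 4096 + 65536 + 131072 + 262144
= 465465



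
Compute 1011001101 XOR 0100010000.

XOR: 1 when bits differ
  1011001101
^ 0100010000
------------
  1111011101
Decimal: 717 ^ 272 = 989



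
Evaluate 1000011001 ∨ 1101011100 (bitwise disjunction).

OR: 1 when either bit is 1
  1000011001
| 1101011100
------------
  1101011101
Decimal: 537 | 860 = 861



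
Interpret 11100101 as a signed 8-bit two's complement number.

Binary: 11100101
Sign bit: 1 (negative)
Invert: 00011010
Add 1:  00011011
Magnitude: 00011011 = 16 + 8 + 2 + 1 = 27
Value: -27



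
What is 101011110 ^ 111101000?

XOR: 1 when bits differ
  101011110
^ 111101000
-----------
  010110110
Decimal: 350 ^ 488 = 182



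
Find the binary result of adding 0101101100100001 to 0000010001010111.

Add column by column from the right: bit + bit + carry-in; write the sum mod 2, carry 1 when the sum is 2 or 3.
carry:  0000000000001110
        0101101100100001
+       0000010001010111
------------------------
       00101111101111000
(the carry out of the leftmost column, 0, becomes the leading bit)
Decimal check:
  0101101100100001 = 16384 + 4096 + 2048 + 512 + 256 + 32 + 1 = 23329
  0000010001010111 = 1024 + 64 + 16 + 4 + 2 + 1 = 1111
  23329 + 1111 = 24440, and 00101111101111000 = 16384 + 4096 + 2048 + 1024 + 512 + 256 + 64 + 32 + 16 + 8 = 24440 ✓



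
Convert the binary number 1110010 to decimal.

Sum of powers of 2 for each 1-bit:
2^1 + 2^4 + 2^5 + 2^6
= 2 + 16 + 32 + 64
= 114



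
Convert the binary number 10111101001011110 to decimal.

Sum of powers of 2 for each 1-bit:
2^1 + 2^2 + 2^3 + 2^4 + 2^6 + 2^9 + 2^11 + 2^12 + 2^13 + 2^14 + 2^16
= 2 + 4 + 8 + 16 + 64 + 512 + 2048 + 4096 + 8192 + 16384 + 65536
= 96862



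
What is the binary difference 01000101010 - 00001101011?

Method 1 - Direct subtraction (column by column from the right: bit − bit − borrow-in; if negative, add 2 and borrow 1 from the next column):
borrow: 01111111110
        01000101010
-       00001101011
-------------------
        00110111111

Method 2 - Add two's complement:
Two's complement of 00001101011: invert → 11110010100, add 1 → 11110010101
  01000101010
+ 11110010101
-------------
 100110111111  (end carry out of the top bit = 1)
Discarding the end carry: 00110111111
Decimal check:
  01000101010 = 512 + 32 + 8 + 2 = 554
  00001101011 = 64 + 32 + 8 + 2 + 1 = 107
  554 - 107 = 447, and 00110111111 = 256 + 128 + 32 + 16 + 8 + 4 + 2 + 1 = 447 ✓



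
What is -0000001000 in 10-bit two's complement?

Original: 0000001000
Step 1 - Invert all bits: 1111110111
Step 2 - Add 1: 1111111000
Verification: 0000001000 + 1111111000 = 10000000000; discarding the end carry (carry out of the top bit) leaves the 10-bit value 0000000000, as required for x + (-x)



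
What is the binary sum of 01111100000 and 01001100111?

Add column by column from the right: bit + bit + carry-in; write the sum mod 2, carry 1 when the sum is 2 or 3.
carry:  11111000000
        01111100000
+       01001100111
-------------------
       011001000111
(the carry out of the leftmost column, 0, becomes the leading bit)
Decimal check:
  01111100000 = 512 + 256 + 128 + 64 + 32 = 992
  01001100111 = 512 + 64 + 32 + 4 + 2 + 1 = 615
  992 + 615 = 1607, and 011001000111 = 1024 + 512 + 64 + 4 + 2 + 1 = 1607 ✓



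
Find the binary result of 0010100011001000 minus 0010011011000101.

Method 1 - Direct subtraction (column by column from the right: bit − bit − borrow-in; if negative, add 2 and borrow 1 from the next column):
borrow: 0000110000001110
        0010100011001000
-       0010011011000101
------------------------
        0000001000000011

Method 2 - Add two's complement:
Two's complement of 0010011011000101: invert → 1101100100111010, add 1 → 1101100100111011
  0010100011001000
+ 1101100100111011
------------------
 10000001000000011  (end carry out of the top bit = 1)
Discarding the end carry: 0000001000000011
Decimal check:
  0010100011001000 = 8192 + 2048 + 128 + 64 + 8 = 10440
  0010011011000101 = 8192 + 1024 + 512 + 128 + 64 + 4 + 1 = 9925
  10440 - 9925 = 515, and 0000001000000011 = 512 + 2 + 1 = 515 ✓



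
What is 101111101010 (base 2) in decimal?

Sum of powers of 2 for each 1-bit:
2^1 + 2^3 + 2^5 + 2^6 + 2^7 + 2^8 + 2^9 + 2^11
= 2 + 8 + 32 + 64 + 128 + 256 + 512 + 2048
= 3050



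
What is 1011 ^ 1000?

XOR: 1 when bits differ
  1011
^ 1000
------
  0011
Decimal: 11 ^ 8 = 3

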